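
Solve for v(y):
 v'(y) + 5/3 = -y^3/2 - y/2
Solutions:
 v(y) = C1 - y^4/8 - y^2/4 - 5*y/3


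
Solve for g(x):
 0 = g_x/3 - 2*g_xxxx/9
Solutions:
 g(x) = C1 + C4*exp(2^(2/3)*3^(1/3)*x/2) + (C2*sin(2^(2/3)*3^(5/6)*x/4) + C3*cos(2^(2/3)*3^(5/6)*x/4))*exp(-2^(2/3)*3^(1/3)*x/4)


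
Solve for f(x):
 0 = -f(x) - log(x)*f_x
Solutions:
 f(x) = C1*exp(-li(x))


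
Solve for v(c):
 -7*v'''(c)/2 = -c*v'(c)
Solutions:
 v(c) = C1 + Integral(C2*airyai(2^(1/3)*7^(2/3)*c/7) + C3*airybi(2^(1/3)*7^(2/3)*c/7), c)


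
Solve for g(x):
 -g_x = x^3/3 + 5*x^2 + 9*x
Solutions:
 g(x) = C1 - x^4/12 - 5*x^3/3 - 9*x^2/2


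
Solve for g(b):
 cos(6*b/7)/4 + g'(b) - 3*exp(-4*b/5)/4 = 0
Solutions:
 g(b) = C1 - 7*sin(6*b/7)/24 - 15*exp(-4*b/5)/16


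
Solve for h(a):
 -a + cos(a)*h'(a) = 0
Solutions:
 h(a) = C1 + Integral(a/cos(a), a)


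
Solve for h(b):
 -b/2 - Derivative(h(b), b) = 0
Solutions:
 h(b) = C1 - b^2/4


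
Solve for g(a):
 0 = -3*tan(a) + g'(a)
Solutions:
 g(a) = C1 - 3*log(cos(a))


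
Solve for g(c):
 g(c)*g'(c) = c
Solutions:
 g(c) = -sqrt(C1 + c^2)
 g(c) = sqrt(C1 + c^2)


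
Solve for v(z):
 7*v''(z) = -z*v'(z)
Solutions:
 v(z) = C1 + C2*erf(sqrt(14)*z/14)


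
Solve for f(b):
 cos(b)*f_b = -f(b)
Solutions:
 f(b) = C1*sqrt(sin(b) - 1)/sqrt(sin(b) + 1)


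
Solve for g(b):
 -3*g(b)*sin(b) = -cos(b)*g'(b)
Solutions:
 g(b) = C1/cos(b)^3


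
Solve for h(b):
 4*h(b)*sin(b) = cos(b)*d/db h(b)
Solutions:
 h(b) = C1/cos(b)^4


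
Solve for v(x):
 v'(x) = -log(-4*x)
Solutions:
 v(x) = C1 - x*log(-x) + x*(1 - 2*log(2))


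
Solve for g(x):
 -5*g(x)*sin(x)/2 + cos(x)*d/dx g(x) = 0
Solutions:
 g(x) = C1/cos(x)^(5/2)


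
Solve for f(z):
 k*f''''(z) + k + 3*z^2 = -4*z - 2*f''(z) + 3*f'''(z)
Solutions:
 f(z) = C1 + C2*z + C3*exp(z*(3 - sqrt(9 - 8*k))/(2*k)) + C4*exp(z*(sqrt(9 - 8*k) + 3)/(2*k)) - z^4/8 - 13*z^3/12 + z^2*(4*k - 39)/8


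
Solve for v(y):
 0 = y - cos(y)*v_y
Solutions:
 v(y) = C1 + Integral(y/cos(y), y)


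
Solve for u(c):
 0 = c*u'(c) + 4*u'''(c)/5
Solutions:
 u(c) = C1 + Integral(C2*airyai(-10^(1/3)*c/2) + C3*airybi(-10^(1/3)*c/2), c)


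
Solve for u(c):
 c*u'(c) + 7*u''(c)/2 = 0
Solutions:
 u(c) = C1 + C2*erf(sqrt(7)*c/7)


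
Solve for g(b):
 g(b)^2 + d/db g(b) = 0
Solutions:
 g(b) = 1/(C1 + b)


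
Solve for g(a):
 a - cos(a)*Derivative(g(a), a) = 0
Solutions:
 g(a) = C1 + Integral(a/cos(a), a)


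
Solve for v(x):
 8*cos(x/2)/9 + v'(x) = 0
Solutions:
 v(x) = C1 - 16*sin(x/2)/9


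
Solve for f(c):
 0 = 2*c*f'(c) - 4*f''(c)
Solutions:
 f(c) = C1 + C2*erfi(c/2)


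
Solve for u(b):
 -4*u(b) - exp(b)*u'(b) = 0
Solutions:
 u(b) = C1*exp(4*exp(-b))


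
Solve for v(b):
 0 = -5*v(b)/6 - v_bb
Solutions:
 v(b) = C1*sin(sqrt(30)*b/6) + C2*cos(sqrt(30)*b/6)


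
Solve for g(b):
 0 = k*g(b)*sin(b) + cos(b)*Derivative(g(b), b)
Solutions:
 g(b) = C1*exp(k*log(cos(b)))


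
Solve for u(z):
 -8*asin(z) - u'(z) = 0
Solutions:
 u(z) = C1 - 8*z*asin(z) - 8*sqrt(1 - z^2)


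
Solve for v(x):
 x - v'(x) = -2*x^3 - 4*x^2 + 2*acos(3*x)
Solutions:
 v(x) = C1 + x^4/2 + 4*x^3/3 + x^2/2 - 2*x*acos(3*x) + 2*sqrt(1 - 9*x^2)/3


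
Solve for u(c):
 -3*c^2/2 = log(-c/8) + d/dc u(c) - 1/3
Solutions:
 u(c) = C1 - c^3/2 - c*log(-c) + c*(4/3 + 3*log(2))


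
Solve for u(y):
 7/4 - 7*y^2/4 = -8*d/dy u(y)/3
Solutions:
 u(y) = C1 + 7*y^3/32 - 21*y/32


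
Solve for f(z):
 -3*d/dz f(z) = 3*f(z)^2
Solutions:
 f(z) = 1/(C1 + z)


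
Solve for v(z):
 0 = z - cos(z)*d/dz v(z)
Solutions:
 v(z) = C1 + Integral(z/cos(z), z)


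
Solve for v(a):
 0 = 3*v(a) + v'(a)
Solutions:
 v(a) = C1*exp(-3*a)


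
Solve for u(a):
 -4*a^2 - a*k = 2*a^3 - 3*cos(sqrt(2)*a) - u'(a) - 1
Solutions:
 u(a) = C1 + a^4/2 + 4*a^3/3 + a^2*k/2 - a - 3*sqrt(2)*sin(sqrt(2)*a)/2


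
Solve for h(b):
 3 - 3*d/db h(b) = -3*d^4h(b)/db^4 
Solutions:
 h(b) = C1 + C4*exp(b) + b + (C2*sin(sqrt(3)*b/2) + C3*cos(sqrt(3)*b/2))*exp(-b/2)


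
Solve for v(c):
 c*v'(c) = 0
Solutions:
 v(c) = C1


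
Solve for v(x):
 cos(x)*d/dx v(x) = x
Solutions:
 v(x) = C1 + Integral(x/cos(x), x)


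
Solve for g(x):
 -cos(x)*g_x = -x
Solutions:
 g(x) = C1 + Integral(x/cos(x), x)


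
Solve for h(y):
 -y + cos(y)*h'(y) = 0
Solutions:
 h(y) = C1 + Integral(y/cos(y), y)


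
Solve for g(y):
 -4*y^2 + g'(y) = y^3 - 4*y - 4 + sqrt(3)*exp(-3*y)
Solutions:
 g(y) = C1 + y^4/4 + 4*y^3/3 - 2*y^2 - 4*y - sqrt(3)*exp(-3*y)/3


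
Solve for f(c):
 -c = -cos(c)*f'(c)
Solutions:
 f(c) = C1 + Integral(c/cos(c), c)


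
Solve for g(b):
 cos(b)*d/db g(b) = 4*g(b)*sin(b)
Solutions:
 g(b) = C1/cos(b)^4


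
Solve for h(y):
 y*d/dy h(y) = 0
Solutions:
 h(y) = C1


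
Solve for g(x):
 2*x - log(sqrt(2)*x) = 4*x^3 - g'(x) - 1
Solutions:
 g(x) = C1 + x^4 - x^2 + x*log(x) - 2*x + x*log(2)/2


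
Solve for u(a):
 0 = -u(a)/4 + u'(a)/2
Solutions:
 u(a) = C1*exp(a/2)


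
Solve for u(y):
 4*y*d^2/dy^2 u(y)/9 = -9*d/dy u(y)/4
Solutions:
 u(y) = C1 + C2/y^(65/16)


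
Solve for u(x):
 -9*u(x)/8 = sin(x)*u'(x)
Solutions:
 u(x) = C1*(cos(x) + 1)^(9/16)/(cos(x) - 1)^(9/16)


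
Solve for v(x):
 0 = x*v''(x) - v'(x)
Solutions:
 v(x) = C1 + C2*x^2


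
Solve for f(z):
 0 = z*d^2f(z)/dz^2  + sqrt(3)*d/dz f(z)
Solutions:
 f(z) = C1 + C2*z^(1 - sqrt(3))


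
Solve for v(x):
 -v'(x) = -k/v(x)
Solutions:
 v(x) = -sqrt(C1 + 2*k*x)
 v(x) = sqrt(C1 + 2*k*x)


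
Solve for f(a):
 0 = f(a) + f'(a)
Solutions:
 f(a) = C1*exp(-a)


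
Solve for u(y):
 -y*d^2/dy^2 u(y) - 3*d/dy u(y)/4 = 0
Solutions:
 u(y) = C1 + C2*y^(1/4)


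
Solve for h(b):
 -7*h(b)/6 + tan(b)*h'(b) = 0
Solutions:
 h(b) = C1*sin(b)^(7/6)


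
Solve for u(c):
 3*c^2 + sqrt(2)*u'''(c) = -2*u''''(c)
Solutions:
 u(c) = C1 + C2*c + C3*c^2 + C4*exp(-sqrt(2)*c/2) - sqrt(2)*c^5/40 + c^4/4 - sqrt(2)*c^3


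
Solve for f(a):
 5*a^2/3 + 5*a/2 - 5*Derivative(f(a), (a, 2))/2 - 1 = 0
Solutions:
 f(a) = C1 + C2*a + a^4/18 + a^3/6 - a^2/5


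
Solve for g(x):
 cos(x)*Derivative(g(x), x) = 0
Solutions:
 g(x) = C1


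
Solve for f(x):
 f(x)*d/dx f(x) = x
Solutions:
 f(x) = -sqrt(C1 + x^2)
 f(x) = sqrt(C1 + x^2)


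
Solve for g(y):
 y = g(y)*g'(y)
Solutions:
 g(y) = -sqrt(C1 + y^2)
 g(y) = sqrt(C1 + y^2)


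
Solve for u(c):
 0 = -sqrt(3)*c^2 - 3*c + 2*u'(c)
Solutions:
 u(c) = C1 + sqrt(3)*c^3/6 + 3*c^2/4


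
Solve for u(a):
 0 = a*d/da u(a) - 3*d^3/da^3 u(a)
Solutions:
 u(a) = C1 + Integral(C2*airyai(3^(2/3)*a/3) + C3*airybi(3^(2/3)*a/3), a)


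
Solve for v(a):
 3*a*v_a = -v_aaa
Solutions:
 v(a) = C1 + Integral(C2*airyai(-3^(1/3)*a) + C3*airybi(-3^(1/3)*a), a)


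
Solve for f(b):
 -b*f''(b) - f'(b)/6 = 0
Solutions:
 f(b) = C1 + C2*b^(5/6)


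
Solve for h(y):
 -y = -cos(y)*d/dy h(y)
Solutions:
 h(y) = C1 + Integral(y/cos(y), y)


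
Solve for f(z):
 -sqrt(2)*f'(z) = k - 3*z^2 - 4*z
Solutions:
 f(z) = C1 - sqrt(2)*k*z/2 + sqrt(2)*z^3/2 + sqrt(2)*z^2


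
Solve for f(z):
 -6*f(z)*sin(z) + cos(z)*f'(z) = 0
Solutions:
 f(z) = C1/cos(z)^6


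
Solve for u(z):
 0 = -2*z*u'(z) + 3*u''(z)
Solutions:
 u(z) = C1 + C2*erfi(sqrt(3)*z/3)


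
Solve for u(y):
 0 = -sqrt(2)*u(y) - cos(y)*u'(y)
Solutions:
 u(y) = C1*(sin(y) - 1)^(sqrt(2)/2)/(sin(y) + 1)^(sqrt(2)/2)


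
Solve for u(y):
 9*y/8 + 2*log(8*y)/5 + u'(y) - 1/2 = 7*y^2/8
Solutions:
 u(y) = C1 + 7*y^3/24 - 9*y^2/16 - 2*y*log(y)/5 - 6*y*log(2)/5 + 9*y/10


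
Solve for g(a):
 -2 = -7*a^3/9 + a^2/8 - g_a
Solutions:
 g(a) = C1 - 7*a^4/36 + a^3/24 + 2*a


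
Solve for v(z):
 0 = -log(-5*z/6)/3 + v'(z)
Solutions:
 v(z) = C1 + z*log(-z)/3 + z*(-log(6) - 1 + log(5))/3


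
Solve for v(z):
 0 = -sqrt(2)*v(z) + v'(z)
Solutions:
 v(z) = C1*exp(sqrt(2)*z)


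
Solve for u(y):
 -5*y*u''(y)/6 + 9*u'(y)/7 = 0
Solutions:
 u(y) = C1 + C2*y^(89/35)


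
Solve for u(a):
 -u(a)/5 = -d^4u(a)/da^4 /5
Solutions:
 u(a) = C1*exp(-a) + C2*exp(a) + C3*sin(a) + C4*cos(a)


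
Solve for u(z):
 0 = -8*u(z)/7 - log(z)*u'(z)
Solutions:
 u(z) = C1*exp(-8*li(z)/7)


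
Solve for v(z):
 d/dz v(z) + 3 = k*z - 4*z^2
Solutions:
 v(z) = C1 + k*z^2/2 - 4*z^3/3 - 3*z


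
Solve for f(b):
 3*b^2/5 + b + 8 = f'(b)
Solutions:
 f(b) = C1 + b^3/5 + b^2/2 + 8*b


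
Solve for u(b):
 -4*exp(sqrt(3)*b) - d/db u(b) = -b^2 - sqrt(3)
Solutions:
 u(b) = C1 + b^3/3 + sqrt(3)*b - 4*sqrt(3)*exp(sqrt(3)*b)/3


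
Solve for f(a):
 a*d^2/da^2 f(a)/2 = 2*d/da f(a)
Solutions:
 f(a) = C1 + C2*a^5


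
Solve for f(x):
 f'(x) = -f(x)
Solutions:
 f(x) = C1*exp(-x)


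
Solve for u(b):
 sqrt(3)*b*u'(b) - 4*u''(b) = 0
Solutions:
 u(b) = C1 + C2*erfi(sqrt(2)*3^(1/4)*b/4)


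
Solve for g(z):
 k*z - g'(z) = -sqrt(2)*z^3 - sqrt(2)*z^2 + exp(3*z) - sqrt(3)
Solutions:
 g(z) = C1 + k*z^2/2 + sqrt(2)*z^4/4 + sqrt(2)*z^3/3 + sqrt(3)*z - exp(3*z)/3


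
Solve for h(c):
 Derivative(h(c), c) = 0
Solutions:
 h(c) = C1


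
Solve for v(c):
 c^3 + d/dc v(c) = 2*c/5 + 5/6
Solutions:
 v(c) = C1 - c^4/4 + c^2/5 + 5*c/6


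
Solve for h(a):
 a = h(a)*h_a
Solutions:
 h(a) = -sqrt(C1 + a^2)
 h(a) = sqrt(C1 + a^2)


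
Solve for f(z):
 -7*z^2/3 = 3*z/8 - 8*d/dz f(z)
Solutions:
 f(z) = C1 + 7*z^3/72 + 3*z^2/128


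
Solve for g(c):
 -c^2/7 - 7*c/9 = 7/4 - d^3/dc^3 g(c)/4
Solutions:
 g(c) = C1 + C2*c + C3*c^2 + c^5/105 + 7*c^4/54 + 7*c^3/6


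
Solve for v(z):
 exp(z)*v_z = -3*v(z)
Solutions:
 v(z) = C1*exp(3*exp(-z))


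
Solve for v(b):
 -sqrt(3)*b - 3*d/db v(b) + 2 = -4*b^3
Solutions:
 v(b) = C1 + b^4/3 - sqrt(3)*b^2/6 + 2*b/3


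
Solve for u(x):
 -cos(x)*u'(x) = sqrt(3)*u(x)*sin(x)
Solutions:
 u(x) = C1*cos(x)^(sqrt(3))


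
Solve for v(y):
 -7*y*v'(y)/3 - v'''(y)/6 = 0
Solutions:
 v(y) = C1 + Integral(C2*airyai(-14^(1/3)*y) + C3*airybi(-14^(1/3)*y), y)


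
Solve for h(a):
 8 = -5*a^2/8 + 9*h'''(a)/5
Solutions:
 h(a) = C1 + C2*a + C3*a^2 + 5*a^5/864 + 20*a^3/27


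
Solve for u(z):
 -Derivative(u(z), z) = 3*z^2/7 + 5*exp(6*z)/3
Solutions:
 u(z) = C1 - z^3/7 - 5*exp(6*z)/18


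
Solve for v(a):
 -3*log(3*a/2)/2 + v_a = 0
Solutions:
 v(a) = C1 + 3*a*log(a)/2 - 3*a/2 - 3*a*log(2)/2 + 3*a*log(3)/2


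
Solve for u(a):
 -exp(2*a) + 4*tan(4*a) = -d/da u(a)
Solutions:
 u(a) = C1 + exp(2*a)/2 + log(cos(4*a))


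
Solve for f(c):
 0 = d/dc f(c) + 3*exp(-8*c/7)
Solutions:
 f(c) = C1 + 21*exp(-8*c/7)/8


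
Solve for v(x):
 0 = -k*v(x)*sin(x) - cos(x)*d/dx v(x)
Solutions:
 v(x) = C1*exp(k*log(cos(x)))


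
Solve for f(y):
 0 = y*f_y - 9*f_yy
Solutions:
 f(y) = C1 + C2*erfi(sqrt(2)*y/6)


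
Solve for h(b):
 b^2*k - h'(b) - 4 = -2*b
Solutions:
 h(b) = C1 + b^3*k/3 + b^2 - 4*b


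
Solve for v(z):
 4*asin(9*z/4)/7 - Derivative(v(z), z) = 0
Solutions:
 v(z) = C1 + 4*z*asin(9*z/4)/7 + 4*sqrt(16 - 81*z^2)/63


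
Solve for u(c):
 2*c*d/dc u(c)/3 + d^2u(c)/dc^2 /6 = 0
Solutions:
 u(c) = C1 + C2*erf(sqrt(2)*c)


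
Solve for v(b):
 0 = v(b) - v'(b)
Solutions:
 v(b) = C1*exp(b)


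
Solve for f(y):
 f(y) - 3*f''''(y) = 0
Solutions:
 f(y) = C1*exp(-3^(3/4)*y/3) + C2*exp(3^(3/4)*y/3) + C3*sin(3^(3/4)*y/3) + C4*cos(3^(3/4)*y/3)


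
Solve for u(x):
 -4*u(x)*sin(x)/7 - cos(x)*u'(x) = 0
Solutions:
 u(x) = C1*cos(x)^(4/7)


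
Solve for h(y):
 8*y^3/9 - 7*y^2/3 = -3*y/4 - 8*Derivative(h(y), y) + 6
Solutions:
 h(y) = C1 - y^4/36 + 7*y^3/72 - 3*y^2/64 + 3*y/4


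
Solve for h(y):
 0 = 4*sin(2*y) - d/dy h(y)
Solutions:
 h(y) = C1 - 2*cos(2*y)


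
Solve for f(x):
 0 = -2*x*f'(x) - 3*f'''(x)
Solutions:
 f(x) = C1 + Integral(C2*airyai(-2^(1/3)*3^(2/3)*x/3) + C3*airybi(-2^(1/3)*3^(2/3)*x/3), x)


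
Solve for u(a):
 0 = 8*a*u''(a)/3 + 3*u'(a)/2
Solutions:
 u(a) = C1 + C2*a^(7/16)


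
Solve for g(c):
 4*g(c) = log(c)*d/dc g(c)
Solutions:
 g(c) = C1*exp(4*li(c))


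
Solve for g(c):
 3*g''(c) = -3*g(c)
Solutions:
 g(c) = C1*sin(c) + C2*cos(c)


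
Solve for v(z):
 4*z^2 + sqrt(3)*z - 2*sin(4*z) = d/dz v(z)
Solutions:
 v(z) = C1 + 4*z^3/3 + sqrt(3)*z^2/2 + cos(4*z)/2


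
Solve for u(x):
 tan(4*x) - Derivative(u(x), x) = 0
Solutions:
 u(x) = C1 - log(cos(4*x))/4


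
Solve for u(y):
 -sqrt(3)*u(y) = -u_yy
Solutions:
 u(y) = C1*exp(-3^(1/4)*y) + C2*exp(3^(1/4)*y)


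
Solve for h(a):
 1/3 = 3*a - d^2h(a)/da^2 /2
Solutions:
 h(a) = C1 + C2*a + a^3 - a^2/3


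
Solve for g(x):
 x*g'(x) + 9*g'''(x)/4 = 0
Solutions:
 g(x) = C1 + Integral(C2*airyai(-2^(2/3)*3^(1/3)*x/3) + C3*airybi(-2^(2/3)*3^(1/3)*x/3), x)


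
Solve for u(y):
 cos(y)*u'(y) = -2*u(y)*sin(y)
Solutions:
 u(y) = C1*cos(y)^2


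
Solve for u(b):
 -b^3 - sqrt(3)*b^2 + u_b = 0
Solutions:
 u(b) = C1 + b^4/4 + sqrt(3)*b^3/3


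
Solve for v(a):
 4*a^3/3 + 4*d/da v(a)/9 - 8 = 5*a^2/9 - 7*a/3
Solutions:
 v(a) = C1 - 3*a^4/4 + 5*a^3/12 - 21*a^2/8 + 18*a


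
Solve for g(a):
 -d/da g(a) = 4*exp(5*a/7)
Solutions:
 g(a) = C1 - 28*exp(5*a/7)/5


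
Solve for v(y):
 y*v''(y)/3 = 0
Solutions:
 v(y) = C1 + C2*y


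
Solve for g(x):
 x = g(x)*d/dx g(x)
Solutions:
 g(x) = -sqrt(C1 + x^2)
 g(x) = sqrt(C1 + x^2)


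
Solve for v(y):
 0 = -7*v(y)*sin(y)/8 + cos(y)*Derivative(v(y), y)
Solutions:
 v(y) = C1/cos(y)^(7/8)


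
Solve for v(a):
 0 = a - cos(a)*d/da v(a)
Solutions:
 v(a) = C1 + Integral(a/cos(a), a)


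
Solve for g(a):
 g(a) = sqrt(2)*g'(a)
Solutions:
 g(a) = C1*exp(sqrt(2)*a/2)


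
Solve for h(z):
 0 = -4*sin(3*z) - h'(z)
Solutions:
 h(z) = C1 + 4*cos(3*z)/3


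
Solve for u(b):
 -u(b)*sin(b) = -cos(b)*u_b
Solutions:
 u(b) = C1/cos(b)


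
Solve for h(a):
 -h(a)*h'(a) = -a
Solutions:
 h(a) = -sqrt(C1 + a^2)
 h(a) = sqrt(C1 + a^2)


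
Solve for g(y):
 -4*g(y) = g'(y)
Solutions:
 g(y) = C1*exp(-4*y)


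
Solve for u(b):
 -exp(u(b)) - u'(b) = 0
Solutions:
 u(b) = log(1/(C1 + b))


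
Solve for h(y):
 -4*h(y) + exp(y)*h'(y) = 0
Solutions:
 h(y) = C1*exp(-4*exp(-y))


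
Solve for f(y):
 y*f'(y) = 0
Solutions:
 f(y) = C1


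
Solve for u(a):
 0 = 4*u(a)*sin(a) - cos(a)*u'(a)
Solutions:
 u(a) = C1/cos(a)^4


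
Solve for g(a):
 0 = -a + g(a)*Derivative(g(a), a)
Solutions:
 g(a) = -sqrt(C1 + a^2)
 g(a) = sqrt(C1 + a^2)


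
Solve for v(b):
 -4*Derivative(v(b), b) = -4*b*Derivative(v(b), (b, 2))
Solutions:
 v(b) = C1 + C2*b^2


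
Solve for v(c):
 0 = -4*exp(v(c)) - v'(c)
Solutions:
 v(c) = log(1/(C1 + 4*c))


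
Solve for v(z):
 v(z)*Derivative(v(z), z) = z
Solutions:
 v(z) = -sqrt(C1 + z^2)
 v(z) = sqrt(C1 + z^2)


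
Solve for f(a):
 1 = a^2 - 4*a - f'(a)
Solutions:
 f(a) = C1 + a^3/3 - 2*a^2 - a


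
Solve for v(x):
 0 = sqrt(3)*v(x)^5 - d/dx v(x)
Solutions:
 v(x) = -(-1/(C1 + 4*sqrt(3)*x))^(1/4)
 v(x) = (-1/(C1 + 4*sqrt(3)*x))^(1/4)
 v(x) = -I*(-1/(C1 + 4*sqrt(3)*x))^(1/4)
 v(x) = I*(-1/(C1 + 4*sqrt(3)*x))^(1/4)


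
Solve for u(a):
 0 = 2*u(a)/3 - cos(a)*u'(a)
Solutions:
 u(a) = C1*(sin(a) + 1)^(1/3)/(sin(a) - 1)^(1/3)


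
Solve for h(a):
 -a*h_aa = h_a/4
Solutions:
 h(a) = C1 + C2*a^(3/4)


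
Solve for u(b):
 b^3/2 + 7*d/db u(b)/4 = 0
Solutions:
 u(b) = C1 - b^4/14


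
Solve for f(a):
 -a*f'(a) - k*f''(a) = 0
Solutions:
 f(a) = C1 + C2*sqrt(k)*erf(sqrt(2)*a*sqrt(1/k)/2)


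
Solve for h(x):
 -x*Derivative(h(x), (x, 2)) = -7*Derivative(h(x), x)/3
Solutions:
 h(x) = C1 + C2*x^(10/3)


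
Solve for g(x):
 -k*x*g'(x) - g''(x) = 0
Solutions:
 g(x) = Piecewise((-sqrt(2)*sqrt(pi)*C1*erf(sqrt(2)*sqrt(k)*x/2)/(2*sqrt(k)) - C2, (k > 0) | (k < 0)), (-C1*x - C2, True))


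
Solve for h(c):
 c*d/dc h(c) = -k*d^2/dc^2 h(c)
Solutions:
 h(c) = C1 + C2*sqrt(k)*erf(sqrt(2)*c*sqrt(1/k)/2)


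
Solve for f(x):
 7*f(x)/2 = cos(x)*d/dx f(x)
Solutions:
 f(x) = C1*(sin(x) + 1)^(7/4)/(sin(x) - 1)^(7/4)


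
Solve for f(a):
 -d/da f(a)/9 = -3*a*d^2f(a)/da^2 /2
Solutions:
 f(a) = C1 + C2*a^(29/27)


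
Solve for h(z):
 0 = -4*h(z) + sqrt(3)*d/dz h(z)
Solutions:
 h(z) = C1*exp(4*sqrt(3)*z/3)


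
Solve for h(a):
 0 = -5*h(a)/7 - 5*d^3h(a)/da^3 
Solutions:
 h(a) = C3*exp(-7^(2/3)*a/7) + (C1*sin(sqrt(3)*7^(2/3)*a/14) + C2*cos(sqrt(3)*7^(2/3)*a/14))*exp(7^(2/3)*a/14)


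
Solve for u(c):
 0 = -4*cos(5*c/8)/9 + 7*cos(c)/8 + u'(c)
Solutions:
 u(c) = C1 + 32*sin(5*c/8)/45 - 7*sin(c)/8


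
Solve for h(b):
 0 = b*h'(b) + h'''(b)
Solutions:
 h(b) = C1 + Integral(C2*airyai(-b) + C3*airybi(-b), b)


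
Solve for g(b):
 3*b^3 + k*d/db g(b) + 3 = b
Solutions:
 g(b) = C1 - 3*b^4/(4*k) + b^2/(2*k) - 3*b/k


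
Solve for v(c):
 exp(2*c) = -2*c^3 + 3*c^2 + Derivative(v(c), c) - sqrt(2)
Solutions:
 v(c) = C1 + c^4/2 - c^3 + sqrt(2)*c + exp(2*c)/2


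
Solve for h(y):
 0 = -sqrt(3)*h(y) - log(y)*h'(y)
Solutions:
 h(y) = C1*exp(-sqrt(3)*li(y))


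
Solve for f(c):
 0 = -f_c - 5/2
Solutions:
 f(c) = C1 - 5*c/2


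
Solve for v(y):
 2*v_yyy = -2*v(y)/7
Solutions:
 v(y) = C3*exp(-7^(2/3)*y/7) + (C1*sin(sqrt(3)*7^(2/3)*y/14) + C2*cos(sqrt(3)*7^(2/3)*y/14))*exp(7^(2/3)*y/14)


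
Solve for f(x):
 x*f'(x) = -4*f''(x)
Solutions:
 f(x) = C1 + C2*erf(sqrt(2)*x/4)


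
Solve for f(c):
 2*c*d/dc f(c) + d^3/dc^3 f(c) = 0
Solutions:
 f(c) = C1 + Integral(C2*airyai(-2^(1/3)*c) + C3*airybi(-2^(1/3)*c), c)


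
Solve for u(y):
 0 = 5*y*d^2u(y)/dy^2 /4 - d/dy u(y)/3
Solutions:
 u(y) = C1 + C2*y^(19/15)


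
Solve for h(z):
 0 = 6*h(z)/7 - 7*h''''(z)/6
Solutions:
 h(z) = C1*exp(-sqrt(42)*z/7) + C2*exp(sqrt(42)*z/7) + C3*sin(sqrt(42)*z/7) + C4*cos(sqrt(42)*z/7)


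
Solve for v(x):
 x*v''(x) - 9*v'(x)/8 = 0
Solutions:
 v(x) = C1 + C2*x^(17/8)


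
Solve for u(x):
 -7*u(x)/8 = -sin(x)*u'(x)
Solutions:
 u(x) = C1*(cos(x) - 1)^(7/16)/(cos(x) + 1)^(7/16)


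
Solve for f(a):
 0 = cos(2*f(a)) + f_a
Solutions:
 f(a) = -asin((C1 + exp(4*a))/(C1 - exp(4*a)))/2 + pi/2
 f(a) = asin((C1 + exp(4*a))/(C1 - exp(4*a)))/2


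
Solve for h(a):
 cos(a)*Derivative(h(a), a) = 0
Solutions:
 h(a) = C1


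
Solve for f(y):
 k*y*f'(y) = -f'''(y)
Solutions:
 f(y) = C1 + Integral(C2*airyai(y*(-k)^(1/3)) + C3*airybi(y*(-k)^(1/3)), y)


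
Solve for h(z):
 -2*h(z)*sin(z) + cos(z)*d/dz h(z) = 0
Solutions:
 h(z) = C1/cos(z)^2


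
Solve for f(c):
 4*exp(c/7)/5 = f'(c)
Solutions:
 f(c) = C1 + 28*exp(c/7)/5


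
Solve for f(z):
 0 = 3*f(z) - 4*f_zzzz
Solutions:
 f(z) = C1*exp(-sqrt(2)*3^(1/4)*z/2) + C2*exp(sqrt(2)*3^(1/4)*z/2) + C3*sin(sqrt(2)*3^(1/4)*z/2) + C4*cos(sqrt(2)*3^(1/4)*z/2)


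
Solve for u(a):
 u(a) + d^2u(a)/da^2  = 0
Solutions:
 u(a) = C1*sin(a) + C2*cos(a)


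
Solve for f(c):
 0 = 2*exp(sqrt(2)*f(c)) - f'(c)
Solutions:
 f(c) = sqrt(2)*(2*log(-1/(C1 + 2*c)) - log(2))/4


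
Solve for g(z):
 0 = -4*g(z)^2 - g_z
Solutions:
 g(z) = 1/(C1 + 4*z)


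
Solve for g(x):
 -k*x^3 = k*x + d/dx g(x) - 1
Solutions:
 g(x) = C1 - k*x^4/4 - k*x^2/2 + x


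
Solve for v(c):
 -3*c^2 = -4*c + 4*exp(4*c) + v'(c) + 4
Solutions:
 v(c) = C1 - c^3 + 2*c^2 - 4*c - exp(4*c)


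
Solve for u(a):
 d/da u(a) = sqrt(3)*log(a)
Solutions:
 u(a) = C1 + sqrt(3)*a*log(a) - sqrt(3)*a


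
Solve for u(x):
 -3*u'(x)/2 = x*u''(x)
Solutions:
 u(x) = C1 + C2/sqrt(x)


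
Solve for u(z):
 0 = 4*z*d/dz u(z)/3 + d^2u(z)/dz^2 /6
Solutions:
 u(z) = C1 + C2*erf(2*z)


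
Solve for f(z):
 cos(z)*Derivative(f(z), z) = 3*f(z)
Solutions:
 f(z) = C1*(sin(z) + 1)^(3/2)/(sin(z) - 1)^(3/2)


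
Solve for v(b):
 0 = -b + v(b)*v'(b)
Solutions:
 v(b) = -sqrt(C1 + b^2)
 v(b) = sqrt(C1 + b^2)


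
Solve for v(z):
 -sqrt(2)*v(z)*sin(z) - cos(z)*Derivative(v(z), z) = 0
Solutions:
 v(z) = C1*cos(z)^(sqrt(2))


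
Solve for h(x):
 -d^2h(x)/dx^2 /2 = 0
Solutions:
 h(x) = C1 + C2*x


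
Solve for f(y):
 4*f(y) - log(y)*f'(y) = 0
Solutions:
 f(y) = C1*exp(4*li(y))


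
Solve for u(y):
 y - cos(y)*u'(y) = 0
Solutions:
 u(y) = C1 + Integral(y/cos(y), y)


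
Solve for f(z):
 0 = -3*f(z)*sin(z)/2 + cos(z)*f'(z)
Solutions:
 f(z) = C1/cos(z)^(3/2)


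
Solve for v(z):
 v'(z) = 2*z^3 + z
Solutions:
 v(z) = C1 + z^4/2 + z^2/2


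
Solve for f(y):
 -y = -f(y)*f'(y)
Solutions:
 f(y) = -sqrt(C1 + y^2)
 f(y) = sqrt(C1 + y^2)


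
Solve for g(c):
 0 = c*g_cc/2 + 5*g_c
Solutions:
 g(c) = C1 + C2/c^9


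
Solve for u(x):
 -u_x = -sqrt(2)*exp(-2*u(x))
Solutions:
 u(x) = log(-sqrt(C1 + 2*sqrt(2)*x))
 u(x) = log(C1 + 2*sqrt(2)*x)/2


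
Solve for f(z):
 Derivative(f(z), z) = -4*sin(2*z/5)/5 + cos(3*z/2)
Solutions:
 f(z) = C1 + 2*sin(3*z/2)/3 + 2*cos(2*z/5)


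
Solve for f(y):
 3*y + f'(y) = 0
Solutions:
 f(y) = C1 - 3*y^2/2


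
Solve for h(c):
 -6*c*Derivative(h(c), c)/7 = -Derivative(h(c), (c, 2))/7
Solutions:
 h(c) = C1 + C2*erfi(sqrt(3)*c)


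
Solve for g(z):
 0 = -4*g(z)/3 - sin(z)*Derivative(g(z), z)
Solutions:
 g(z) = C1*(cos(z) + 1)^(2/3)/(cos(z) - 1)^(2/3)


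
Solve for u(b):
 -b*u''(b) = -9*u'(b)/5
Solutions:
 u(b) = C1 + C2*b^(14/5)


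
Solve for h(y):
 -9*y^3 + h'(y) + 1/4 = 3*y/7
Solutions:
 h(y) = C1 + 9*y^4/4 + 3*y^2/14 - y/4


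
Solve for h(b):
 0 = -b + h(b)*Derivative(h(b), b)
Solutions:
 h(b) = -sqrt(C1 + b^2)
 h(b) = sqrt(C1 + b^2)


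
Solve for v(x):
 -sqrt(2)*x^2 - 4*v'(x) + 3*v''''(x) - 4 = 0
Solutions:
 v(x) = C1 + C4*exp(6^(2/3)*x/3) - sqrt(2)*x^3/12 - x + (C2*sin(2^(2/3)*3^(1/6)*x/2) + C3*cos(2^(2/3)*3^(1/6)*x/2))*exp(-6^(2/3)*x/6)


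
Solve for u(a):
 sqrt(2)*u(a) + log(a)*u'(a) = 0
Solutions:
 u(a) = C1*exp(-sqrt(2)*li(a))


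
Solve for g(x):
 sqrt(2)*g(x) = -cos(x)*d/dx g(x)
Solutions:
 g(x) = C1*(sin(x) - 1)^(sqrt(2)/2)/(sin(x) + 1)^(sqrt(2)/2)


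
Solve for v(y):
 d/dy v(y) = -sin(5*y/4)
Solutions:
 v(y) = C1 + 4*cos(5*y/4)/5


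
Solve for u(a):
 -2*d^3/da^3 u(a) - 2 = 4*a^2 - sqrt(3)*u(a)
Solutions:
 u(a) = C3*exp(2^(2/3)*3^(1/6)*a/2) + 4*sqrt(3)*a^2/3 + (C1*sin(6^(2/3)*a/4) + C2*cos(6^(2/3)*a/4))*exp(-2^(2/3)*3^(1/6)*a/4) + 2*sqrt(3)/3


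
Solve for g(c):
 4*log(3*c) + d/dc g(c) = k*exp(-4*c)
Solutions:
 g(c) = C1 - 4*c*log(c) + 4*c*(1 - log(3)) - k*exp(-4*c)/4


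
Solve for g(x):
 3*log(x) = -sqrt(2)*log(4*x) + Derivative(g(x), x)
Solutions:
 g(x) = C1 + sqrt(2)*x*log(x) + 3*x*log(x) - 3*x - sqrt(2)*x + 2*sqrt(2)*x*log(2)


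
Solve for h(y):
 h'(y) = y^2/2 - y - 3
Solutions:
 h(y) = C1 + y^3/6 - y^2/2 - 3*y


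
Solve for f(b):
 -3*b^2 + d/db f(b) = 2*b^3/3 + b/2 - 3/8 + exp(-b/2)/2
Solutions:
 f(b) = C1 + b^4/6 + b^3 + b^2/4 - 3*b/8 - 1/sqrt(exp(b))


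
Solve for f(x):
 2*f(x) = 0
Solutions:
 f(x) = 0


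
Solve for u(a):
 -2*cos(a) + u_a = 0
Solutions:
 u(a) = C1 + 2*sin(a)


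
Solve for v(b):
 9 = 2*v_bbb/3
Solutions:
 v(b) = C1 + C2*b + C3*b^2 + 9*b^3/4


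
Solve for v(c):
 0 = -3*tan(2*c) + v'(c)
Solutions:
 v(c) = C1 - 3*log(cos(2*c))/2


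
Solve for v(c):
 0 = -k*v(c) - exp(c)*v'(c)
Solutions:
 v(c) = C1*exp(k*exp(-c))


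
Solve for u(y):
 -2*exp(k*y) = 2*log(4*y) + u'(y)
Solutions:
 u(y) = C1 - 2*y*log(y) + 2*y*(1 - 2*log(2)) + Piecewise((-2*exp(k*y)/k, Ne(k, 0)), (-2*y, True))


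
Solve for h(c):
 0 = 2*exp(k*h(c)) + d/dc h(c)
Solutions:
 h(c) = Piecewise((log(1/(C1*k + 2*c*k))/k, Ne(k, 0)), (nan, True))
 h(c) = Piecewise((C1 - 2*c, Eq(k, 0)), (nan, True))


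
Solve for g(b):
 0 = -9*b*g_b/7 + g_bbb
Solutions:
 g(b) = C1 + Integral(C2*airyai(21^(2/3)*b/7) + C3*airybi(21^(2/3)*b/7), b)


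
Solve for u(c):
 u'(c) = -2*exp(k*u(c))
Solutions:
 u(c) = Piecewise((log(1/(C1*k + 2*c*k))/k, Ne(k, 0)), (nan, True))
 u(c) = Piecewise((C1 - 2*c, Eq(k, 0)), (nan, True))


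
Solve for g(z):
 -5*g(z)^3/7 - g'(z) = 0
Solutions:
 g(z) = -sqrt(14)*sqrt(-1/(C1 - 5*z))/2
 g(z) = sqrt(14)*sqrt(-1/(C1 - 5*z))/2


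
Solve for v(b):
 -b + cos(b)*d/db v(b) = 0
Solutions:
 v(b) = C1 + Integral(b/cos(b), b)


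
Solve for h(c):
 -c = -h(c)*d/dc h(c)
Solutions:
 h(c) = -sqrt(C1 + c^2)
 h(c) = sqrt(C1 + c^2)


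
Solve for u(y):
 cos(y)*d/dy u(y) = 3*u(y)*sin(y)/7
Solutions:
 u(y) = C1/cos(y)^(3/7)


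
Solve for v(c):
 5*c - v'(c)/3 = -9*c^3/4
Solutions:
 v(c) = C1 + 27*c^4/16 + 15*c^2/2


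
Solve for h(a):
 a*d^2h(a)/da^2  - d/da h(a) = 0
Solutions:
 h(a) = C1 + C2*a^2


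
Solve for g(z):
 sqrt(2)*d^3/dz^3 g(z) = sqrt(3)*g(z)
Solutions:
 g(z) = C3*exp(2^(5/6)*3^(1/6)*z/2) + (C1*sin(2^(5/6)*3^(2/3)*z/4) + C2*cos(2^(5/6)*3^(2/3)*z/4))*exp(-2^(5/6)*3^(1/6)*z/4)


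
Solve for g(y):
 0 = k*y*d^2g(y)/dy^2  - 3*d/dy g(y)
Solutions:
 g(y) = C1 + y^(((re(k) + 3)*re(k) + im(k)^2)/(re(k)^2 + im(k)^2))*(C2*sin(3*log(y)*Abs(im(k))/(re(k)^2 + im(k)^2)) + C3*cos(3*log(y)*im(k)/(re(k)^2 + im(k)^2)))


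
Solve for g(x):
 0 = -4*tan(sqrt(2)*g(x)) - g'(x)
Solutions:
 g(x) = sqrt(2)*(pi - asin(C1*exp(-4*sqrt(2)*x)))/2
 g(x) = sqrt(2)*asin(C1*exp(-4*sqrt(2)*x))/2


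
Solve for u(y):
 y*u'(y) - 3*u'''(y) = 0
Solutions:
 u(y) = C1 + Integral(C2*airyai(3^(2/3)*y/3) + C3*airybi(3^(2/3)*y/3), y)


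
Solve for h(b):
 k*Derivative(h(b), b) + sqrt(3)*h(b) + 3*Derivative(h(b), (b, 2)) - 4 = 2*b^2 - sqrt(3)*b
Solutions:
 h(b) = C1*exp(b*(-k + sqrt(k^2 - 12*sqrt(3)))/6) + C2*exp(-b*(k + sqrt(k^2 - 12*sqrt(3)))/6) + 2*sqrt(3)*b^2/3 - 4*b*k/3 - b + 4*sqrt(3)*k^2/9 + sqrt(3)*k/3 - 4 + 4*sqrt(3)/3


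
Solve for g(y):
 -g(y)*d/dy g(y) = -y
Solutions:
 g(y) = -sqrt(C1 + y^2)
 g(y) = sqrt(C1 + y^2)


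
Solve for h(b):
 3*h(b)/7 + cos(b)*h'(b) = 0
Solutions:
 h(b) = C1*(sin(b) - 1)^(3/14)/(sin(b) + 1)^(3/14)


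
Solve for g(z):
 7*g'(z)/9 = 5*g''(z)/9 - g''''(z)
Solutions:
 g(z) = C1 + C2*exp(z*(10*18^(1/3)/(sqrt(34221) + 189)^(1/3) + 12^(1/3)*(sqrt(34221) + 189)^(1/3))/36)*sin(2^(1/3)*3^(1/6)*z*(-2^(1/3)*3^(2/3)*(sqrt(34221) + 189)^(1/3) + 30/(sqrt(34221) + 189)^(1/3))/36) + C3*exp(z*(10*18^(1/3)/(sqrt(34221) + 189)^(1/3) + 12^(1/3)*(sqrt(34221) + 189)^(1/3))/36)*cos(2^(1/3)*3^(1/6)*z*(-2^(1/3)*3^(2/3)*(sqrt(34221) + 189)^(1/3) + 30/(sqrt(34221) + 189)^(1/3))/36) + C4*exp(-z*(10*18^(1/3)/(sqrt(34221) + 189)^(1/3) + 12^(1/3)*(sqrt(34221) + 189)^(1/3))/18)


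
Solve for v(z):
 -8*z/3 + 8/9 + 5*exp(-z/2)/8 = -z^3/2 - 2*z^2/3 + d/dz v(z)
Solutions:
 v(z) = C1 + z^4/8 + 2*z^3/9 - 4*z^2/3 + 8*z/9 - 5*exp(-z/2)/4


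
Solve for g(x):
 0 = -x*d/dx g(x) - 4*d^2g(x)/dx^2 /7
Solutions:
 g(x) = C1 + C2*erf(sqrt(14)*x/4)


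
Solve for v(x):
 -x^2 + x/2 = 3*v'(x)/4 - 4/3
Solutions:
 v(x) = C1 - 4*x^3/9 + x^2/3 + 16*x/9


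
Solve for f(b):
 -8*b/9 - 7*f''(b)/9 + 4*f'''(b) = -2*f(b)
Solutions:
 f(b) = C1*exp(b*(49/(324*sqrt(942726) + 314585)^(1/3) + 14 + (324*sqrt(942726) + 314585)^(1/3))/216)*sin(sqrt(3)*b*(-(324*sqrt(942726) + 314585)^(1/3) + 49/(324*sqrt(942726) + 314585)^(1/3))/216) + C2*exp(b*(49/(324*sqrt(942726) + 314585)^(1/3) + 14 + (324*sqrt(942726) + 314585)^(1/3))/216)*cos(sqrt(3)*b*(-(324*sqrt(942726) + 314585)^(1/3) + 49/(324*sqrt(942726) + 314585)^(1/3))/216) + C3*exp(b*(-(324*sqrt(942726) + 314585)^(1/3) - 49/(324*sqrt(942726) + 314585)^(1/3) + 7)/108) + 4*b/9


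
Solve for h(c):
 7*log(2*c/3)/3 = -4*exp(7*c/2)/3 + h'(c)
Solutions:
 h(c) = C1 + 7*c*log(c)/3 + 7*c*(-log(3) - 1 + log(2))/3 + 8*exp(7*c/2)/21


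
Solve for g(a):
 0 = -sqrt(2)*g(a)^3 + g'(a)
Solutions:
 g(a) = -sqrt(2)*sqrt(-1/(C1 + sqrt(2)*a))/2
 g(a) = sqrt(2)*sqrt(-1/(C1 + sqrt(2)*a))/2


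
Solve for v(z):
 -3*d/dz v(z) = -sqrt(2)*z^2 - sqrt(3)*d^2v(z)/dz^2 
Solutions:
 v(z) = C1 + C2*exp(sqrt(3)*z) + sqrt(2)*z^3/9 + sqrt(6)*z^2/9 + 2*sqrt(2)*z/9


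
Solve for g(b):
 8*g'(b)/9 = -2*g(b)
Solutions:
 g(b) = C1*exp(-9*b/4)


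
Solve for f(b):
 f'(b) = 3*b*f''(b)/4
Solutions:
 f(b) = C1 + C2*b^(7/3)


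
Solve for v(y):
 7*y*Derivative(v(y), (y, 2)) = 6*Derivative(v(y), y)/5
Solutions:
 v(y) = C1 + C2*y^(41/35)


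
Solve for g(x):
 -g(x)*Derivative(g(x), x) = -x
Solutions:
 g(x) = -sqrt(C1 + x^2)
 g(x) = sqrt(C1 + x^2)


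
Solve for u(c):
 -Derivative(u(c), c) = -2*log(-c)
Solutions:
 u(c) = C1 + 2*c*log(-c) - 2*c


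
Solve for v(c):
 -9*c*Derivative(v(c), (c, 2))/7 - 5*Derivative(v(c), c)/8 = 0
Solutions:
 v(c) = C1 + C2*c^(37/72)


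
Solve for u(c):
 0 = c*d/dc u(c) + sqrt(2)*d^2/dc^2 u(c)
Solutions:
 u(c) = C1 + C2*erf(2^(1/4)*c/2)


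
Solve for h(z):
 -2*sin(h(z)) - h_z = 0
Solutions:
 h(z) = -acos((-C1 - exp(4*z))/(C1 - exp(4*z))) + 2*pi
 h(z) = acos((-C1 - exp(4*z))/(C1 - exp(4*z)))


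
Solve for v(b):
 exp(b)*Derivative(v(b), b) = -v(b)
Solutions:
 v(b) = C1*exp(exp(-b))


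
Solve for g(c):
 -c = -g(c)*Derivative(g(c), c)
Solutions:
 g(c) = -sqrt(C1 + c^2)
 g(c) = sqrt(C1 + c^2)


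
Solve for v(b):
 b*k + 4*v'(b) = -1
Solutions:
 v(b) = C1 - b^2*k/8 - b/4


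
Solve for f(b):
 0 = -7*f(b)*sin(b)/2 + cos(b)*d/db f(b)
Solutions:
 f(b) = C1/cos(b)^(7/2)


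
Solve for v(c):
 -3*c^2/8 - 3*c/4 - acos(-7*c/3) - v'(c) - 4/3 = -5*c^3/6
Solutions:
 v(c) = C1 + 5*c^4/24 - c^3/8 - 3*c^2/8 - c*acos(-7*c/3) - 4*c/3 - sqrt(9 - 49*c^2)/7


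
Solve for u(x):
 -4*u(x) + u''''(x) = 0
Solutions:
 u(x) = C1*exp(-sqrt(2)*x) + C2*exp(sqrt(2)*x) + C3*sin(sqrt(2)*x) + C4*cos(sqrt(2)*x)


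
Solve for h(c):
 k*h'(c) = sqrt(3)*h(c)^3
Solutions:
 h(c) = -sqrt(2)*sqrt(-k/(C1*k + sqrt(3)*c))/2
 h(c) = sqrt(2)*sqrt(-k/(C1*k + sqrt(3)*c))/2


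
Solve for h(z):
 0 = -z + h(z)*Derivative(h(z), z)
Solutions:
 h(z) = -sqrt(C1 + z^2)
 h(z) = sqrt(C1 + z^2)


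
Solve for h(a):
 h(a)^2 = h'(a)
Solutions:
 h(a) = -1/(C1 + a)


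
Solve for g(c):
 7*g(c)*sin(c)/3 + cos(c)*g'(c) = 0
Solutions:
 g(c) = C1*cos(c)^(7/3)


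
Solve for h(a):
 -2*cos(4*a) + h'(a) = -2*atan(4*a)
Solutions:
 h(a) = C1 - 2*a*atan(4*a) + log(16*a^2 + 1)/4 + sin(4*a)/2


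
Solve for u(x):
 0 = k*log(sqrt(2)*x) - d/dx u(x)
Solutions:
 u(x) = C1 + k*x*log(x) - k*x + k*x*log(2)/2


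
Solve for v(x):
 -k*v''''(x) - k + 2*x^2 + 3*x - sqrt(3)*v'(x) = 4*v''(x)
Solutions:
 v(x) = C1 + C2*exp(2^(1/3)*x*(2^(1/3)*sqrt(3)*(sqrt((81 + 256/k)/k^2) + 9/k)^(1/3)/12 - 2^(1/3)*I*(sqrt((81 + 256/k)/k^2) + 9/k)^(1/3)/4 + 8/(k*(-sqrt(3) + 3*I)*(sqrt((81 + 256/k)/k^2) + 9/k)^(1/3)))) + C3*exp(2^(1/3)*x*(2^(1/3)*sqrt(3)*(sqrt((81 + 256/k)/k^2) + 9/k)^(1/3)/12 + 2^(1/3)*I*(sqrt((81 + 256/k)/k^2) + 9/k)^(1/3)/4 - 8/(k*(sqrt(3) + 3*I)*(sqrt((81 + 256/k)/k^2) + 9/k)^(1/3)))) + C4*exp(2^(1/3)*sqrt(3)*x*(-2^(1/3)*(sqrt((81 + 256/k)/k^2) + 9/k)^(1/3) + 8/(k*(sqrt((81 + 256/k)/k^2) + 9/k)^(1/3)))/6) - sqrt(3)*k*x/3 + 2*sqrt(3)*x^3/9 - 8*x^2/3 + sqrt(3)*x^2/2 - 4*x + 64*sqrt(3)*x/9


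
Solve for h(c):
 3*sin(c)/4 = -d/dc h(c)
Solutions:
 h(c) = C1 + 3*cos(c)/4


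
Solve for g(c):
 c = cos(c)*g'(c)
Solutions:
 g(c) = C1 + Integral(c/cos(c), c)


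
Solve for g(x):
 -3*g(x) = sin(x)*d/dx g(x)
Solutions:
 g(x) = C1*(cos(x) + 1)^(3/2)/(cos(x) - 1)^(3/2)


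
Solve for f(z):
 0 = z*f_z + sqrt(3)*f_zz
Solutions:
 f(z) = C1 + C2*erf(sqrt(2)*3^(3/4)*z/6)


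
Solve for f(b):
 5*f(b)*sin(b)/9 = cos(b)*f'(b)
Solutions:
 f(b) = C1/cos(b)^(5/9)


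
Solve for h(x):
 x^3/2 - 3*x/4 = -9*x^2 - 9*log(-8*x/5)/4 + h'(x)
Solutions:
 h(x) = C1 + x^4/8 + 3*x^3 - 3*x^2/8 + 9*x*log(-x)/4 + x*(-3*log(5) - 9/4 + 3*log(10)/4 + 6*log(2))


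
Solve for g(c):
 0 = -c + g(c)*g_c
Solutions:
 g(c) = -sqrt(C1 + c^2)
 g(c) = sqrt(C1 + c^2)


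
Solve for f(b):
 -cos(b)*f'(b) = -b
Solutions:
 f(b) = C1 + Integral(b/cos(b), b)


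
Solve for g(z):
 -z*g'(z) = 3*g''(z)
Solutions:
 g(z) = C1 + C2*erf(sqrt(6)*z/6)


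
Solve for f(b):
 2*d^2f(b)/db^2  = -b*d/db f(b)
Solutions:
 f(b) = C1 + C2*erf(b/2)


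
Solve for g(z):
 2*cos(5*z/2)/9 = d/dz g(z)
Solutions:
 g(z) = C1 + 4*sin(5*z/2)/45


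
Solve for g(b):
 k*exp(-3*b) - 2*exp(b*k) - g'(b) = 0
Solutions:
 g(b) = C1 - k*exp(-3*b)/3 - 2*exp(b*k)/k


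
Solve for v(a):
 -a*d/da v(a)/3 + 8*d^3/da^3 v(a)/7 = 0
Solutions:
 v(a) = C1 + Integral(C2*airyai(3^(2/3)*7^(1/3)*a/6) + C3*airybi(3^(2/3)*7^(1/3)*a/6), a)


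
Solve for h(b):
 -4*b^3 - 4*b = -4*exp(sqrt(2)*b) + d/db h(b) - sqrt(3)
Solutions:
 h(b) = C1 - b^4 - 2*b^2 + sqrt(3)*b + 2*sqrt(2)*exp(sqrt(2)*b)


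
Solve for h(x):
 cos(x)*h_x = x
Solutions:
 h(x) = C1 + Integral(x/cos(x), x)


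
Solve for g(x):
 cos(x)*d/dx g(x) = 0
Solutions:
 g(x) = C1


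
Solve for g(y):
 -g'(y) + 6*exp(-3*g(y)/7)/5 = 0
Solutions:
 g(y) = 7*log(C1 + 18*y/35)/3
 g(y) = 7*log(35^(2/3)*(-3^(1/3) - 3^(5/6)*I)*(C1 + 6*y)^(1/3)/70)
 g(y) = 7*log(35^(2/3)*(-3^(1/3) + 3^(5/6)*I)*(C1 + 6*y)^(1/3)/70)


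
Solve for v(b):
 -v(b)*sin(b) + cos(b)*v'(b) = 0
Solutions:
 v(b) = C1/cos(b)


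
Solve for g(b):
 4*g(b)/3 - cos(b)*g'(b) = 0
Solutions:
 g(b) = C1*(sin(b) + 1)^(2/3)/(sin(b) - 1)^(2/3)


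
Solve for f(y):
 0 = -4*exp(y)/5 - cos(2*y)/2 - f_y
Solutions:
 f(y) = C1 - 4*exp(y)/5 - sin(2*y)/4


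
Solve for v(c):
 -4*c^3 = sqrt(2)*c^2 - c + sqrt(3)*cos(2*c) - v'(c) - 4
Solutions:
 v(c) = C1 + c^4 + sqrt(2)*c^3/3 - c^2/2 - 4*c + sqrt(3)*sin(2*c)/2


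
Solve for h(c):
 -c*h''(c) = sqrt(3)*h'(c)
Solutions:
 h(c) = C1 + C2*c^(1 - sqrt(3))


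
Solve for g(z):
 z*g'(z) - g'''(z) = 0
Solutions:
 g(z) = C1 + Integral(C2*airyai(z) + C3*airybi(z), z)


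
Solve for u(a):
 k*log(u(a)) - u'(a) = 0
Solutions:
 li(u(a)) = C1 + a*k


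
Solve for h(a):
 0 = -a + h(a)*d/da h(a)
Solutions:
 h(a) = -sqrt(C1 + a^2)
 h(a) = sqrt(C1 + a^2)


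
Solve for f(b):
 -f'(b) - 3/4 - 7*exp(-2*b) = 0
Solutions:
 f(b) = C1 - 3*b/4 + 7*exp(-2*b)/2


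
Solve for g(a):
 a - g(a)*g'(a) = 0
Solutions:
 g(a) = -sqrt(C1 + a^2)
 g(a) = sqrt(C1 + a^2)


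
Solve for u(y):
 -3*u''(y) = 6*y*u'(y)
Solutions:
 u(y) = C1 + C2*erf(y)


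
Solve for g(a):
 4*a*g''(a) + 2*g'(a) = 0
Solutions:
 g(a) = C1 + C2*sqrt(a)


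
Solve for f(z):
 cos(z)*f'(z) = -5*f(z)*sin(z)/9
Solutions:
 f(z) = C1*cos(z)^(5/9)


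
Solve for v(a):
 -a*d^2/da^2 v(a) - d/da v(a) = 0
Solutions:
 v(a) = C1 + C2*log(a)


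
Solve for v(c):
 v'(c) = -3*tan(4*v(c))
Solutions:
 v(c) = -asin(C1*exp(-12*c))/4 + pi/4
 v(c) = asin(C1*exp(-12*c))/4


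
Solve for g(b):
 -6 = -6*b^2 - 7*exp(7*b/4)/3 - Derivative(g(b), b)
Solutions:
 g(b) = C1 - 2*b^3 + 6*b - 4*exp(7*b/4)/3


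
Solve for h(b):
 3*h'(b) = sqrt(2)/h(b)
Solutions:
 h(b) = -sqrt(C1 + 6*sqrt(2)*b)/3
 h(b) = sqrt(C1 + 6*sqrt(2)*b)/3


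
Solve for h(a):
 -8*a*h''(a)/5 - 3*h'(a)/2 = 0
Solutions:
 h(a) = C1 + C2*a^(1/16)


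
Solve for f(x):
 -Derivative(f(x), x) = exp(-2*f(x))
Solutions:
 f(x) = log(-sqrt(C1 - 2*x))
 f(x) = log(C1 - 2*x)/2


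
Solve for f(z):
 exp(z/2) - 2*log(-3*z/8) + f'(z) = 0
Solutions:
 f(z) = C1 + 2*z*log(-z) + 2*z*(-3*log(2) - 1 + log(3)) - 2*exp(z/2)


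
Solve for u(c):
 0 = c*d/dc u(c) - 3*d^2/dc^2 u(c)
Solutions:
 u(c) = C1 + C2*erfi(sqrt(6)*c/6)


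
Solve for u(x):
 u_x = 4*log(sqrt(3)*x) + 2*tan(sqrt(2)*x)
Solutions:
 u(x) = C1 + 4*x*log(x) - 4*x + 2*x*log(3) - sqrt(2)*log(cos(sqrt(2)*x))


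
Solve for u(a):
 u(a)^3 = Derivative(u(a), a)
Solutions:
 u(a) = -sqrt(2)*sqrt(-1/(C1 + a))/2
 u(a) = sqrt(2)*sqrt(-1/(C1 + a))/2


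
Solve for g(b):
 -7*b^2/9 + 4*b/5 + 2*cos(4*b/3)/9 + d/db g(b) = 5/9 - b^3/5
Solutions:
 g(b) = C1 - b^4/20 + 7*b^3/27 - 2*b^2/5 + 5*b/9 - sin(4*b/3)/6


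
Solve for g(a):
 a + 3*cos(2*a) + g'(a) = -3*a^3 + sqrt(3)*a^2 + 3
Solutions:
 g(a) = C1 - 3*a^4/4 + sqrt(3)*a^3/3 - a^2/2 + 3*a - 3*sin(a)*cos(a)


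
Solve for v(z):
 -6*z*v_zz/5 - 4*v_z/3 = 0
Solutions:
 v(z) = C1 + C2/z^(1/9)


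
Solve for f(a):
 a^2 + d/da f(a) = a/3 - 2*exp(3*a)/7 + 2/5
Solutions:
 f(a) = C1 - a^3/3 + a^2/6 + 2*a/5 - 2*exp(3*a)/21


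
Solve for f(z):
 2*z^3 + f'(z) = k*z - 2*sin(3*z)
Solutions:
 f(z) = C1 + k*z^2/2 - z^4/2 + 2*cos(3*z)/3


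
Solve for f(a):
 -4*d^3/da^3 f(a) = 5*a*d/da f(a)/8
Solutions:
 f(a) = C1 + Integral(C2*airyai(-10^(1/3)*a/4) + C3*airybi(-10^(1/3)*a/4), a)


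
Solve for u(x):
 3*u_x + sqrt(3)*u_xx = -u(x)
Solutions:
 u(x) = C1*exp(sqrt(3)*x*(-3 + sqrt(9 - 4*sqrt(3)))/6) + C2*exp(-sqrt(3)*x*(sqrt(9 - 4*sqrt(3)) + 3)/6)


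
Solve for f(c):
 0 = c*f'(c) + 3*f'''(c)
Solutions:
 f(c) = C1 + Integral(C2*airyai(-3^(2/3)*c/3) + C3*airybi(-3^(2/3)*c/3), c)


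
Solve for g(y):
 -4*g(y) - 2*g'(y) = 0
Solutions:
 g(y) = C1*exp(-2*y)


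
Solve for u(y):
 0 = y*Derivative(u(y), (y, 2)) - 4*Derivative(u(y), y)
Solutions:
 u(y) = C1 + C2*y^5


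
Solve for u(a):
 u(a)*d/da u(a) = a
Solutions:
 u(a) = -sqrt(C1 + a^2)
 u(a) = sqrt(C1 + a^2)


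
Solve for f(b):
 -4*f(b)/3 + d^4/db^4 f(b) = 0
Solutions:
 f(b) = C1*exp(-sqrt(2)*3^(3/4)*b/3) + C2*exp(sqrt(2)*3^(3/4)*b/3) + C3*sin(sqrt(2)*3^(3/4)*b/3) + C4*cos(sqrt(2)*3^(3/4)*b/3)


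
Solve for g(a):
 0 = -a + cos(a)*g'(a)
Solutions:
 g(a) = C1 + Integral(a/cos(a), a)


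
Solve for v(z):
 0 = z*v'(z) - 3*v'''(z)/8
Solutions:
 v(z) = C1 + Integral(C2*airyai(2*3^(2/3)*z/3) + C3*airybi(2*3^(2/3)*z/3), z)


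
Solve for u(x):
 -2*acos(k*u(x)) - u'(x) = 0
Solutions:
 Integral(1/acos(_y*k), (_y, u(x))) = C1 - 2*x


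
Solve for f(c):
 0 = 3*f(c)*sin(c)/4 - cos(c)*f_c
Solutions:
 f(c) = C1/cos(c)^(3/4)


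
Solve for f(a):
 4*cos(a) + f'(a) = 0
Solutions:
 f(a) = C1 - 4*sin(a)


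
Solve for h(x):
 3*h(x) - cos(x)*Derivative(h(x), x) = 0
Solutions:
 h(x) = C1*(sin(x) + 1)^(3/2)/(sin(x) - 1)^(3/2)


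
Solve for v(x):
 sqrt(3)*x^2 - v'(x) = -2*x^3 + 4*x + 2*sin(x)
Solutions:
 v(x) = C1 + x^4/2 + sqrt(3)*x^3/3 - 2*x^2 + 2*cos(x)


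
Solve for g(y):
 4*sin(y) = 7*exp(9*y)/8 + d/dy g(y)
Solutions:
 g(y) = C1 - 7*exp(9*y)/72 - 4*cos(y)


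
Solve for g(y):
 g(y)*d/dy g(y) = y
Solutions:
 g(y) = -sqrt(C1 + y^2)
 g(y) = sqrt(C1 + y^2)


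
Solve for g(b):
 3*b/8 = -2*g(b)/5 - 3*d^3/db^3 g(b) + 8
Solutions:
 g(b) = C3*exp(-15^(2/3)*2^(1/3)*b/15) - 15*b/16 + (C1*sin(2^(1/3)*3^(1/6)*5^(2/3)*b/10) + C2*cos(2^(1/3)*3^(1/6)*5^(2/3)*b/10))*exp(15^(2/3)*2^(1/3)*b/30) + 20


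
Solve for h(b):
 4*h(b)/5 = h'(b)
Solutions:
 h(b) = C1*exp(4*b/5)


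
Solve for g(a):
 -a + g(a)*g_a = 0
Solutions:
 g(a) = -sqrt(C1 + a^2)
 g(a) = sqrt(C1 + a^2)


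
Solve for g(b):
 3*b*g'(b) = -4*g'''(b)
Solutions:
 g(b) = C1 + Integral(C2*airyai(-6^(1/3)*b/2) + C3*airybi(-6^(1/3)*b/2), b)


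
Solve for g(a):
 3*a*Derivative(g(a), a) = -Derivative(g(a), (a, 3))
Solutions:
 g(a) = C1 + Integral(C2*airyai(-3^(1/3)*a) + C3*airybi(-3^(1/3)*a), a)


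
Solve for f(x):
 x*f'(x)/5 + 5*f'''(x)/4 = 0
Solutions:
 f(x) = C1 + Integral(C2*airyai(-2^(2/3)*5^(1/3)*x/5) + C3*airybi(-2^(2/3)*5^(1/3)*x/5), x)
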